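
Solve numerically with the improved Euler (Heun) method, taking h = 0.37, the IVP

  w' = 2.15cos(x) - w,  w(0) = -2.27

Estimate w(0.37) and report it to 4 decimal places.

-0.9641

Heun: k1 = f(x_n, w_n); k2 = f(x_n + h, w_n + h·k1); w_{n+1} = w_n + (h/2)·(k1 + k2).
x=0.000000, w=-2.270000:
  k1 = f(0.000000, -2.270000) = 4.420000
  k2 = f(0.370000, -0.634600) = 2.639104
  w ← -2.270000 + (0.37/2)·(4.420000 + 2.639104) = -0.964066
w(0.37) ≈ -0.9641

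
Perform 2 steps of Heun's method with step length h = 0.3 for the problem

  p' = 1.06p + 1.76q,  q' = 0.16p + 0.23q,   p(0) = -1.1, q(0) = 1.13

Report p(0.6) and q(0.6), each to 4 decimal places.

-0.3828, 1.2134

Heun on (p,q): k1 = f(t_n, state_n); k2 = f(t_n + h, state_n + h·k1); state_{n+1} = state_n + (h/2)·(k1 + k2).
0.000000: (-1.100000, 1.130000)
  k1 = (0.822800, 0.083900)
  predictor → (-0.853160, 1.155170)
  k2 = (1.128750, 0.129183)
  → (-0.807268, 1.161963)
0.300000: (-0.807268, 1.161963)
  k1 = (1.189350, 0.138089)
  predictor → (-0.450462, 1.203389)
  k2 = (1.640475, 0.204706)
  → (-0.382794, 1.213382)
(p(0.6), q(0.6)) ≈ (-0.3828, 1.2134)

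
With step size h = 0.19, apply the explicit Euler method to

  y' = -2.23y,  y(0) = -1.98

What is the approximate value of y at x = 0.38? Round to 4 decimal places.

Euler: y_{n+1} = y_n + h·f(x_n, y_n).
x=0.000000, y=-1.980000: f=4.415400 → y ← -1.980000 + 0.19·4.415400 = -1.141074
x=0.190000, y=-1.141074: f=2.544595 → y ← -1.141074 + 0.19·2.544595 = -0.657601
y(0.38) ≈ -0.6576

-0.6576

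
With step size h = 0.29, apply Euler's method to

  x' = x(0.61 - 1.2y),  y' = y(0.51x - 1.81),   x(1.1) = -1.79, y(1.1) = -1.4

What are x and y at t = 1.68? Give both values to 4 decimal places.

-3.8110, -0.0102

Euler on (x,y): x_{n+1} = x_n + h·x', y_{n+1} = y_n + h·y'.
1.100000: (-1.790000, -1.400000); f=(-4.099100, 3.812060) → (-2.978739, -0.294503)
1.390000: (-2.978739, -0.294503); f=(-2.869726, 0.980445) → (-3.810960, -0.010173)
(x(1.68), y(1.68)) ≈ (-3.8110, -0.0102)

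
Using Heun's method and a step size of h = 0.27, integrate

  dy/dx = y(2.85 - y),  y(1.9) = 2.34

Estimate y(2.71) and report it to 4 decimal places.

2.7692

Heun: k1 = f(x_n, y_n); k2 = f(x_n + h, y_n + h·k1); y_{n+1} = y_n + (h/2)·(k1 + k2).
x=1.900000, y=2.340000:
  k1 = f(1.900000, 2.340000) = 1.193400
  k2 = f(2.170000, 2.662218) = 0.499917
  y ← 2.340000 + (0.27/2)·(1.193400 + 0.499917) = 2.568598
x=2.170000, y=2.568598:
  k1 = f(2.170000, 2.568598) = 0.722809
  k2 = f(2.440000, 2.763756) = 0.238357
  y ← 2.568598 + (0.27/2)·(0.722809 + 0.238357) = 2.698355
x=2.440000, y=2.698355:
  k1 = f(2.440000, 2.698355) = 0.409192
  k2 = f(2.710000, 2.808837) = 0.115620
  y ← 2.698355 + (0.27/2)·(0.409192 + 0.115620) = 2.769205
y(2.71) ≈ 2.7692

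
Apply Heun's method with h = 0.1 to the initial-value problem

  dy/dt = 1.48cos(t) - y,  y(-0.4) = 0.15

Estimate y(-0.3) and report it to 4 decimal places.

0.2678

Heun: k1 = f(t_n, y_n); k2 = f(t_n + h, y_n + h·k1); y_{n+1} = y_n + (h/2)·(k1 + k2).
t=-0.400000, y=0.150000:
  k1 = f(-0.400000, 0.150000) = 1.213170
  k2 = f(-0.300000, 0.271317) = 1.142581
  y ← 0.150000 + (0.1/2)·(1.213170 + 1.142581) = 0.267788
y(-0.3) ≈ 0.2678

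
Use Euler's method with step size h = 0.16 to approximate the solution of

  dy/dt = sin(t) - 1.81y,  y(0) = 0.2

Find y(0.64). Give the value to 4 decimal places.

0.1734

Euler: y_{n+1} = y_n + h·f(t_n, y_n).
t=0.000000, y=0.200000: f=-0.362000 → y ← 0.200000 + 0.16·(-0.362000) = 0.142080
t=0.160000, y=0.142080: f=-0.097847 → y ← 0.142080 + 0.16·(-0.097847) = 0.126425
t=0.320000, y=0.126425: f=0.085738 → y ← 0.126425 + 0.16·0.085738 = 0.140143
t=0.480000, y=0.140143: f=0.208121 → y ← 0.140143 + 0.16·0.208121 = 0.173442
y(0.64) ≈ 0.1734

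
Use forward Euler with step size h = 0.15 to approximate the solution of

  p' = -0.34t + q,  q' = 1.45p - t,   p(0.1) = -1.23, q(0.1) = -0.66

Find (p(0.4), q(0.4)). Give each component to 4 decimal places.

-1.4882, -1.2702

Euler on (p,q): p_{n+1} = p_n + h·p', q_{n+1} = q_n + h·q'.
0.100000: (-1.230000, -0.660000); f=(-0.694000, -1.883500) → (-1.334100, -0.942525)
0.250000: (-1.334100, -0.942525); f=(-1.027525, -2.184445) → (-1.488229, -1.270192)
(p(0.4), q(0.4)) ≈ (-1.4882, -1.2702)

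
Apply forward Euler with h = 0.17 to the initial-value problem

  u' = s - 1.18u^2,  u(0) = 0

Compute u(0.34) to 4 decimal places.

0.0289

Euler: u_{n+1} = u_n + h·f(s_n, u_n).
s=0.000000, u=0.000000: f=0.000000 → u ← 0.000000 + 0.17·0.000000 = 0.000000
s=0.170000, u=0.000000: f=0.170000 → u ← 0.000000 + 0.17·0.170000 = 0.028900
u(0.34) ≈ 0.0289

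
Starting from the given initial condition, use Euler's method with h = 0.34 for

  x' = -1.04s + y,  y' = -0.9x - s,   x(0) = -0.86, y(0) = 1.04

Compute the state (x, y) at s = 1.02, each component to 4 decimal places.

Euler on (x,y): x_{n+1} = x_n + h·x', y_{n+1} = y_n + h·y'.
0.000000: (-0.860000, 1.040000); f=(1.040000, 0.774000) → (-0.506400, 1.303160)
0.340000: (-0.506400, 1.303160); f=(0.949560, 0.115760) → (-0.183550, 1.342518)
0.680000: (-0.183550, 1.342518); f=(0.635318, -0.514805) → (0.032459, 1.167485)
(x(1.02), y(1.02)) ≈ (0.0325, 1.1675)

0.0325, 1.1675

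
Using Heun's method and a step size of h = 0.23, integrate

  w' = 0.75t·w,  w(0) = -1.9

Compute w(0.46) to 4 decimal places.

Heun: k1 = f(t_n, w_n); k2 = f(t_n + h, w_n + h·k1); w_{n+1} = w_n + (h/2)·(k1 + k2).
t=0.000000, w=-1.900000:
  k1 = f(0.000000, -1.900000) = 0.000000
  k2 = f(0.230000, -1.900000) = -0.327750
  w ← -1.900000 + (0.23/2)·(0.000000 + (-0.327750)) = -1.937691
t=0.230000, w=-1.937691:
  k1 = f(0.230000, -1.937691) = -0.334252
  k2 = f(0.460000, -2.014569) = -0.695026
  w ← -1.937691 + (0.23/2)·(-0.334252 + (-0.695026)) = -2.056058
w(0.46) ≈ -2.0561

-2.0561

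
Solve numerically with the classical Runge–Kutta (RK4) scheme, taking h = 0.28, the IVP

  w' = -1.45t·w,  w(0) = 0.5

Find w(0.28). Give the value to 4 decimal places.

0.4724

RK4: k1 = f(t_n, w_n); k2 = f(t_n + h/2, w_n + (h/2)·k1); k3 = f(t_n + h/2, w_n + (h/2)·k2); k4 = f(t_n + h, w_n + h·k3); w_{n+1} = w_n + (h/6)·(k1 + 2k2 + 2k3 + k4).
t=0.000000, w=0.500000:
  k1 = f(0.000000, 0.500000) = 0.000000
  k2 = f(0.140000, 0.500000) = -0.101500
  k3 = f(0.140000, 0.485790) = -0.098615
  k4 = f(0.280000, 0.472388) = -0.191789
  w ← 0.500000 + (0.28/6)·(k1 + 2k2 + 2k3 + k4) = 0.472372
w(0.28) ≈ 0.4724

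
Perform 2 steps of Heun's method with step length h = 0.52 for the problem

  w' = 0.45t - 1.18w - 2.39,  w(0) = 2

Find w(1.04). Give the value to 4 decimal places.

-0.5160

Heun: k1 = f(t_n, w_n); k2 = f(t_n + h, w_n + h·k1); w_{n+1} = w_n + (h/2)·(k1 + k2).
t=0.000000, w=2.000000:
  k1 = f(0.000000, 2.000000) = -4.750000
  k2 = f(0.520000, -0.470000) = -1.601400
  w ← 2.000000 + (0.52/2)·(-4.750000 + (-1.601400)) = 0.348636
t=0.520000, w=0.348636:
  k1 = f(0.520000, 0.348636) = -2.567390
  k2 = f(1.040000, -0.986407) = -0.758040
  w ← 0.348636 + (0.52/2)·(-2.567390 + (-0.758040)) = -0.515976
w(1.04) ≈ -0.5160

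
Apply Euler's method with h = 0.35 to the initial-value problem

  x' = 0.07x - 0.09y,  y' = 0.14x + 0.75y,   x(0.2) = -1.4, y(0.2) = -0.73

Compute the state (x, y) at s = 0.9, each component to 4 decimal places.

Euler on (x,y): x_{n+1} = x_n + h·x', y_{n+1} = y_n + h·y'.
0.200000: (-1.400000, -0.730000); f=(-0.032300, -0.743500) → (-1.411305, -0.990225)
0.550000: (-1.411305, -0.990225); f=(-0.009671, -0.940251) → (-1.414690, -1.319313)
(x(0.9), y(0.9)) ≈ (-1.4147, -1.3193)

-1.4147, -1.3193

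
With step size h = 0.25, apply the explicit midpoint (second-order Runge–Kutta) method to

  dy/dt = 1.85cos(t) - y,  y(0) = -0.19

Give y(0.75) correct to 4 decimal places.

0.7710

Midpoint: k1 = f(t_n, y_n); k2 = f(t_n + h/2, y_n + (h/2)·k1); y_{n+1} = y_n + h·k2.
t=0.000000, y=-0.190000:
  k1 = f(0.000000, -0.190000) = 2.040000
  k2 = f(0.125000, 0.065000) = 1.770566
  y ← -0.190000 + 0.25·1.770566 = 0.252641
t=0.250000, y=0.252641:
  k1 = f(0.250000, 0.252641) = 1.539847
  k2 = f(0.375000, 0.445122) = 1.276317
  y ← 0.252641 + 0.25·1.276317 = 0.571721
t=0.500000, y=0.571721:
  k1 = f(0.500000, 0.571721) = 1.051807
  k2 = f(0.625000, 0.703197) = 0.797085
  y ← 0.571721 + 0.25·0.797085 = 0.770992
y(0.75) ≈ 0.7710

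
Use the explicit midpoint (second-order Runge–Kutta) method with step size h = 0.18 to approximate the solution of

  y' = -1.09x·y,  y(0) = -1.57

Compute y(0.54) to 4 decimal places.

-1.3375

Midpoint: k1 = f(x_n, y_n); k2 = f(x_n + h/2, y_n + (h/2)·k1); y_{n+1} = y_n + h·k2.
x=0.000000, y=-1.570000:
  k1 = f(0.000000, -1.570000) = 0.000000
  k2 = f(0.090000, -1.570000) = 0.154017
  y ← -1.570000 + 0.18·0.154017 = -1.542277
x=0.180000, y=-1.542277:
  k1 = f(0.180000, -1.542277) = 0.302595
  k2 = f(0.270000, -1.515043) = 0.445877
  y ← -1.542277 + 0.18·0.445877 = -1.462019
x=0.360000, y=-1.462019:
  k1 = f(0.360000, -1.462019) = 0.573696
  k2 = f(0.450000, -1.410386) = 0.691795
  y ← -1.462019 + 0.18·0.691795 = -1.337496
y(0.54) ≈ -1.3375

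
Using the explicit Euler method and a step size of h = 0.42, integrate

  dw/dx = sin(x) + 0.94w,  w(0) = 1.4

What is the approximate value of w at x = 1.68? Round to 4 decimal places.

Euler: w_{n+1} = w_n + h·f(x_n, w_n).
x=0.000000, w=1.400000: f=1.316000 → w ← 1.400000 + 0.42·1.316000 = 1.952720
x=0.420000, w=1.952720: f=2.243317 → w ← 1.952720 + 0.42·2.243317 = 2.894913
x=0.840000, w=2.894913: f=3.465862 → w ← 2.894913 + 0.42·3.465862 = 4.350575
x=1.260000, w=4.350575: f=5.041631 → w ← 4.350575 + 0.42·5.041631 = 6.468060
w(1.68) ≈ 6.4681

6.4681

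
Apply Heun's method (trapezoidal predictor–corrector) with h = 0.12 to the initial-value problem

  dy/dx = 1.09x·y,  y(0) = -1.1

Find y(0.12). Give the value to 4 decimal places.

Heun: k1 = f(x_n, y_n); k2 = f(x_n + h, y_n + h·k1); y_{n+1} = y_n + (h/2)·(k1 + k2).
x=0.000000, y=-1.100000:
  k1 = f(0.000000, -1.100000) = 0.000000
  k2 = f(0.120000, -1.100000) = -0.143880
  y ← -1.100000 + (0.12/2)·(0.000000 + (-0.143880)) = -1.108633
y(0.12) ≈ -1.1086

-1.1086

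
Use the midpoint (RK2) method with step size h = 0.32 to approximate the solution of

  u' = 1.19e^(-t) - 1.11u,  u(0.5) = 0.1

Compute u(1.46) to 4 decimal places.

0.2758

Midpoint: k1 = f(t_n, u_n); k2 = f(t_n + h/2, u_n + (h/2)·k1); u_{n+1} = u_n + h·k2.
t=0.500000, u=0.100000:
  k1 = f(0.500000, 0.100000) = 0.610771
  k2 = f(0.660000, 0.197723) = 0.395580
  u ← 0.100000 + 0.32·0.395580 = 0.226586
t=0.820000, u=0.226586:
  k1 = f(0.820000, 0.226586) = 0.272604
  k2 = f(0.980000, 0.270202) = 0.146696
  u ← 0.226586 + 0.32·0.146696 = 0.273528
t=1.140000, u=0.273528:
  k1 = f(1.140000, 0.273528) = 0.076968
  k2 = f(1.300000, 0.285843) = 0.007027
  u ← 0.273528 + 0.32·0.007027 = 0.275777
u(1.46) ≈ 0.2758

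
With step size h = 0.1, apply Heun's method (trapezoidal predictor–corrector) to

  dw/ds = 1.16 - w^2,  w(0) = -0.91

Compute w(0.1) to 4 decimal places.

Heun: k1 = f(s_n, w_n); k2 = f(s_n + h, w_n + h·k1); w_{n+1} = w_n + (h/2)·(k1 + k2).
s=0.000000, w=-0.910000:
  k1 = f(0.000000, -0.910000) = 0.331900
  k2 = f(0.100000, -0.876810) = 0.391204
  w ← -0.910000 + (0.1/2)·(0.331900 + 0.391204) = -0.873845
w(0.1) ≈ -0.8738

-0.8738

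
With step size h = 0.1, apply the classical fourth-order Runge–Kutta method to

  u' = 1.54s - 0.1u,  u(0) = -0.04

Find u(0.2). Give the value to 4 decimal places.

RK4: k1 = f(s_n, u_n); k2 = f(s_n + h/2, u_n + (h/2)·k1); k3 = f(s_n + h/2, u_n + (h/2)·k2); k4 = f(s_n + h, u_n + h·k3); u_{n+1} = u_n + (h/6)·(k1 + 2k2 + 2k3 + k4).
s=0.000000, u=-0.040000:
  k1 = f(0.000000, -0.040000) = 0.004000
  k2 = f(0.050000, -0.039800) = 0.080980
  k3 = f(0.050000, -0.035951) = 0.080595
  k4 = f(0.100000, -0.031940) = 0.157194
  u ← -0.040000 + (0.1/6)·(k1 + 2k2 + 2k3 + k4) = -0.031928
s=0.100000, u=-0.031928:
  k1 = f(0.100000, -0.031928) = 0.157193
  k2 = f(0.150000, -0.024068) = 0.233407
  k3 = f(0.150000, -0.020257) = 0.233026
  k4 = f(0.200000, -0.008625) = 0.308863
  u ← -0.031928 + (0.1/6)·(k1 + 2k2 + 2k3 + k4) = -0.008612
u(0.2) ≈ -0.0086

-0.0086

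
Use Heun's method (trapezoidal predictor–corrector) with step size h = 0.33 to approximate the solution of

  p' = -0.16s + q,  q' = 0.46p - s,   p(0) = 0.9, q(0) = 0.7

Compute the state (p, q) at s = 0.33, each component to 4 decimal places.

1.1448, 0.7997

Heun on (p,q): k1 = f(s_n, state_n); k2 = f(s_n + h, state_n + h·k1); state_{n+1} = state_n + (h/2)·(k1 + k2).
0.000000: (0.900000, 0.700000)
  k1 = (0.700000, 0.414000)
  predictor → (1.131000, 0.836620)
  k2 = (0.783820, 0.190260)
  → (1.144830, 0.799703)
(p(0.33), q(0.33)) ≈ (1.1448, 0.7997)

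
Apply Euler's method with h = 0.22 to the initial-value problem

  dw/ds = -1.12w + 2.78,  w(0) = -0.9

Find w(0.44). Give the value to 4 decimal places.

Euler: w_{n+1} = w_n + h·f(s_n, w_n).
s=0.000000, w=-0.900000: f=3.788000 → w ← -0.900000 + 0.22·3.788000 = -0.066640
s=0.220000, w=-0.066640: f=2.854637 → w ← -0.066640 + 0.22·2.854637 = 0.561380
w(0.44) ≈ 0.5614

0.5614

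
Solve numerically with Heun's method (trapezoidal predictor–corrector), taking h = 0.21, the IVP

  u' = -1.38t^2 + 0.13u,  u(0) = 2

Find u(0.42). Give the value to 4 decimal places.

Heun: k1 = f(t_n, u_n); k2 = f(t_n + h, u_n + h·k1); u_{n+1} = u_n + (h/2)·(k1 + k2).
t=0.000000, u=2.000000:
  k1 = f(0.000000, 2.000000) = 0.260000
  k2 = f(0.210000, 2.054600) = 0.206240
  u ← 2.000000 + (0.21/2)·(0.260000 + 0.206240) = 2.048955
t=0.210000, u=2.048955:
  k1 = f(0.210000, 2.048955) = 0.205506
  k2 = f(0.420000, 2.092111) = 0.028542
  u ← 2.048955 + (0.21/2)·(0.205506 + 0.028542) = 2.073530
u(0.42) ≈ 2.0735

2.0735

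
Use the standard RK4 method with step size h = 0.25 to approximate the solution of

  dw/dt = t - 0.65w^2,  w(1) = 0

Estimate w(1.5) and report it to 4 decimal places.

0.5894

RK4: k1 = f(t_n, w_n); k2 = f(t_n + h/2, w_n + (h/2)·k1); k3 = f(t_n + h/2, w_n + (h/2)·k2); k4 = f(t_n + h, w_n + h·k3); w_{n+1} = w_n + (h/6)·(k1 + 2k2 + 2k3 + k4).
t=1.000000, w=0.000000:
  k1 = f(1.000000, 0.000000) = 1.000000
  k2 = f(1.125000, 0.125000) = 1.114844
  k3 = f(1.125000, 0.139355) = 1.112377
  k4 = f(1.250000, 0.278094) = 1.199731
  w ← 0.000000 + (0.25/6)·(k1 + 2k2 + 2k3 + k4) = 0.277257
t=1.250000, w=0.277257:
  k1 = f(1.250000, 0.277257) = 1.200033
  k2 = f(1.375000, 0.427261) = 1.256341
  k3 = f(1.375000, 0.434300) = 1.252399
  k4 = f(1.500000, 0.590357) = 1.273461
  w ← 0.277257 + (0.25/6)·(k1 + 2k2 + 2k3 + k4) = 0.589381
w(1.5) ≈ 0.5894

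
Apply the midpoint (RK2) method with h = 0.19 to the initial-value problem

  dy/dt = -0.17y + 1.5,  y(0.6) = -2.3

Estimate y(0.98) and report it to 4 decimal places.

Midpoint: k1 = f(t_n, y_n); k2 = f(t_n + h/2, y_n + (h/2)·k1); y_{n+1} = y_n + h·k2.
t=0.600000, y=-2.300000:
  k1 = f(0.600000, -2.300000) = 1.891000
  k2 = f(0.695000, -2.120355) = 1.860460
  y ← -2.300000 + 0.19·1.860460 = -1.946513
t=0.790000, y=-1.946513:
  k1 = f(0.790000, -1.946513) = 1.830907
  k2 = f(0.885000, -1.772576) = 1.801338
  y ← -1.946513 + 0.19·1.801338 = -1.604258
y(0.98) ≈ -1.6043

-1.6043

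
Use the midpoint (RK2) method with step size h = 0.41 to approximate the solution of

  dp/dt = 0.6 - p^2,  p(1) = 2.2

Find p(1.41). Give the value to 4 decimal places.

1.7199

Midpoint: k1 = f(t_n, p_n); k2 = f(t_n + h/2, p_n + (h/2)·k1); p_{n+1} = p_n + h·k2.
t=1.000000, p=2.200000:
  k1 = f(1.000000, 2.200000) = -4.240000
  k2 = f(1.205000, 1.330800) = -1.171029
  p ← 2.200000 + 0.41·(-1.171029) = 1.719878
p(1.41) ≈ 1.7199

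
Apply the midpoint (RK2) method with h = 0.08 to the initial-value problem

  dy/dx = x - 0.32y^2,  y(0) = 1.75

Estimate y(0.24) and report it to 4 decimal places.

Midpoint: k1 = f(x_n, y_n); k2 = f(x_n + h/2, y_n + (h/2)·k1); y_{n+1} = y_n + h·k2.
x=0.000000, y=1.750000:
  k1 = f(0.000000, 1.750000) = -0.980000
  k2 = f(0.040000, 1.710800) = -0.896588
  y ← 1.750000 + 0.08·(-0.896588) = 1.678273
x=0.080000, y=1.678273:
  k1 = f(0.080000, 1.678273) = -0.821312
  k2 = f(0.120000, 1.645420) = -0.746371
  y ← 1.678273 + 0.08·(-0.746371) = 1.618563
x=0.160000, y=1.618563:
  k1 = f(0.160000, 1.618563) = -0.678319
  k2 = f(0.200000, 1.591431) = -0.610448
  y ← 1.618563 + 0.08·(-0.610448) = 1.569727
y(0.24) ≈ 1.5697

1.5697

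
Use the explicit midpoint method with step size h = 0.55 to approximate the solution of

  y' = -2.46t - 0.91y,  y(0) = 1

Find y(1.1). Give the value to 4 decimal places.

Midpoint: k1 = f(t_n, y_n); k2 = f(t_n + h/2, y_n + (h/2)·k1); y_{n+1} = y_n + h·k2.
t=0.000000, y=1.000000:
  k1 = f(0.000000, 1.000000) = -0.910000
  k2 = f(0.275000, 0.749750) = -1.358772
  y ← 1.000000 + 0.55·(-1.358772) = 0.252675
t=0.550000, y=0.252675:
  k1 = f(0.550000, 0.252675) = -1.582934
  k2 = f(0.825000, -0.182632) = -1.863305
  y ← 0.252675 + 0.55·(-1.863305) = -0.772143
y(1.1) ≈ -0.7721

-0.7721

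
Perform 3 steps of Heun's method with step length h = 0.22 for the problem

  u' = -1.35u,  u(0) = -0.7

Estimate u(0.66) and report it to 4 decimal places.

Heun: k1 = f(x_n, u_n); k2 = f(x_n + h, u_n + h·k1); u_{n+1} = u_n + (h/2)·(k1 + k2).
x=0.000000, u=-0.700000:
  k1 = f(0.000000, -0.700000) = 0.945000
  k2 = f(0.220000, -0.492100) = 0.664335
  u ← -0.700000 + (0.22/2)·(0.945000 + 0.664335) = -0.522973
x=0.220000, u=-0.522973:
  k1 = f(0.220000, -0.522973) = 0.706014
  k2 = f(0.440000, -0.367650) = 0.496328
  u ← -0.522973 + (0.22/2)·(0.706014 + 0.496328) = -0.390716
x=0.440000, u=-0.390716:
  k1 = f(0.440000, -0.390716) = 0.527466
  k2 = f(0.660000, -0.274673) = 0.370809
  u ← -0.390716 + (0.22/2)·(0.527466 + 0.370809) = -0.291905
u(0.66) ≈ -0.2919

-0.2919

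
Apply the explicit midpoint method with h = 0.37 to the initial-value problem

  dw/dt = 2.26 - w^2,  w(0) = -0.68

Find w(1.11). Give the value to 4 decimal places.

Midpoint: k1 = f(t_n, w_n); k2 = f(t_n + h/2, w_n + (h/2)·k1); w_{n+1} = w_n + h·k2.
t=0.000000, w=-0.680000:
  k1 = f(0.000000, -0.680000) = 1.797600
  k2 = f(0.185000, -0.347444) = 2.139283
  w ← -0.680000 + 0.37·2.139283 = 0.111535
t=0.370000, w=0.111535:
  k1 = f(0.370000, 0.111535) = 2.247560
  k2 = f(0.555000, 0.527333) = 1.981920
  w ← 0.111535 + 0.37·1.981920 = 0.844845
t=0.740000, w=0.844845:
  k1 = f(0.740000, 0.844845) = 1.546237
  k2 = f(0.925000, 1.130899) = 0.981068
  w ← 0.844845 + 0.37·0.981068 = 1.207840
w(1.11) ≈ 1.2078

1.2078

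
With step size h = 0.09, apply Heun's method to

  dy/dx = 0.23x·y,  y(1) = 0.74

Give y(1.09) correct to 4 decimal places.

Heun: k1 = f(x_n, y_n); k2 = f(x_n + h, y_n + h·k1); y_{n+1} = y_n + (h/2)·(k1 + k2).
x=1.000000, y=0.740000:
  k1 = f(1.000000, 0.740000) = 0.170200
  k2 = f(1.090000, 0.755318) = 0.189358
  y ← 0.740000 + (0.09/2)·(0.170200 + 0.189358) = 0.756180
y(1.09) ≈ 0.7562

0.7562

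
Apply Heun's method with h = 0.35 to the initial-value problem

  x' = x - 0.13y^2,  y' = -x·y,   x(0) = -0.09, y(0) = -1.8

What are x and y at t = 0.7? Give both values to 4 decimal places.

-0.6453, -2.2327

Heun on (x,y): k1 = f(t_n, state_n); k2 = f(t_n + h, state_n + h·k1); state_{n+1} = state_n + (h/2)·(k1 + k2).
0.000000: (-0.090000, -1.800000)
  k1 = (-0.511200, -0.162000)
  predictor → (-0.268920, -1.856700)
  k2 = (-0.717074, -0.499304)
  → (-0.304948, -1.915728)
0.350000: (-0.304948, -1.915728)
  k1 = (-0.782050, -0.584197)
  predictor → (-0.578665, -2.120197)
  k2 = (-1.163046, -1.226884)
  → (-0.645340, -2.232667)
(x(0.7), y(0.7)) ≈ (-0.6453, -2.2327)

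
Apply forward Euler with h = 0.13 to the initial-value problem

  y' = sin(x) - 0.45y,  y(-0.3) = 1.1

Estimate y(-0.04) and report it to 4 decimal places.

0.9169

Euler: y_{n+1} = y_n + h·f(x_n, y_n).
x=-0.300000, y=1.100000: f=-0.790520 → y ← 1.100000 + 0.13·(-0.790520) = 0.997232
x=-0.170000, y=0.997232: f=-0.617937 → y ← 0.997232 + 0.13·(-0.617937) = 0.916901
y(-0.04) ≈ 0.9169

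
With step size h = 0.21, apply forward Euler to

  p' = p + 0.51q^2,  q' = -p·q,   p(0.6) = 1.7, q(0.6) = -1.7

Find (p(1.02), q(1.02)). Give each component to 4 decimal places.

2.9915, -0.5499

Euler on (p,q): p_{n+1} = p_n + h·p', q_{n+1} = q_n + h·q'.
0.600000: (1.700000, -1.700000); f=(3.173900, 2.890000) → (2.366519, -1.093100)
0.810000: (2.366519, -1.093100); f=(2.975901, 2.586842) → (2.991458, -0.549863)
(p(1.02), q(1.02)) ≈ (2.9915, -0.5499)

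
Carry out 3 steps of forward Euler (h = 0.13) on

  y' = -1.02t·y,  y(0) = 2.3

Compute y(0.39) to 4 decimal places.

Euler: y_{n+1} = y_n + h·f(t_n, y_n).
t=0.000000, y=2.300000: f=0.000000 → y ← 2.300000 + 0.13·0.000000 = 2.300000
t=0.130000, y=2.300000: f=-0.304980 → y ← 2.300000 + 0.13·(-0.304980) = 2.260353
t=0.260000, y=2.260353: f=-0.599446 → y ← 2.260353 + 0.13·(-0.599446) = 2.182425
y(0.39) ≈ 2.1824

2.1824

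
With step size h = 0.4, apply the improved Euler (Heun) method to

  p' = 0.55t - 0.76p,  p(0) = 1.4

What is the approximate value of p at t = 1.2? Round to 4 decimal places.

0.8779

Heun: k1 = f(t_n, p_n); k2 = f(t_n + h, p_n + h·k1); p_{n+1} = p_n + (h/2)·(k1 + k2).
t=0.000000, p=1.400000:
  k1 = f(0.000000, 1.400000) = -1.064000
  k2 = f(0.400000, 0.974400) = -0.520544
  p ← 1.400000 + (0.4/2)·(-1.064000 + (-0.520544)) = 1.083091
t=0.400000, p=1.083091:
  k1 = f(0.400000, 1.083091) = -0.603149
  k2 = f(0.800000, 0.841831) = -0.199792
  p ← 1.083091 + (0.4/2)·(-0.603149 + (-0.199792)) = 0.922503
t=0.800000, p=0.922503:
  k1 = f(0.800000, 0.922503) = -0.261102
  k2 = f(1.200000, 0.818062) = 0.038273
  p ← 0.922503 + (0.4/2)·(-0.261102 + 0.038273) = 0.877937
p(1.2) ≈ 0.8779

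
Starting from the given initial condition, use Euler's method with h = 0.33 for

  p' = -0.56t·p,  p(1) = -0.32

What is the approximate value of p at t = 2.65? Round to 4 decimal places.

-0.0493

Euler: p_{n+1} = p_n + h·f(t_n, p_n).
t=1.000000, p=-0.320000: f=0.179200 → p ← -0.320000 + 0.33·0.179200 = -0.260864
t=1.330000, p=-0.260864: f=0.194292 → p ← -0.260864 + 0.33·0.194292 = -0.196748
t=1.660000, p=-0.196748: f=0.182897 → p ← -0.196748 + 0.33·0.182897 = -0.136392
t=1.990000, p=-0.136392: f=0.151995 → p ← -0.136392 + 0.33·0.151995 = -0.086233
t=2.320000, p=-0.086233: f=0.112035 → p ← -0.086233 + 0.33·0.112035 = -0.049262
p(2.65) ≈ -0.0493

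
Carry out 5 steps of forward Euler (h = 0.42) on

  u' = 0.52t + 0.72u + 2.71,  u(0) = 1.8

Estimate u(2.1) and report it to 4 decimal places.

Euler: u_{n+1} = u_n + h·f(t_n, u_n).
t=0.000000, u=1.800000: f=4.006000 → u ← 1.800000 + 0.42·4.006000 = 3.482520
t=0.420000, u=3.482520: f=5.435814 → u ← 3.482520 + 0.42·5.435814 = 5.765562
t=0.840000, u=5.765562: f=7.298005 → u ← 5.765562 + 0.42·7.298005 = 8.830724
t=1.260000, u=8.830724: f=9.723321 → u ← 8.830724 + 0.42·9.723321 = 12.914519
t=1.680000, u=12.914519: f=12.882054 → u ← 12.914519 + 0.42·12.882054 = 18.324981
u(2.1) ≈ 18.3250

18.3250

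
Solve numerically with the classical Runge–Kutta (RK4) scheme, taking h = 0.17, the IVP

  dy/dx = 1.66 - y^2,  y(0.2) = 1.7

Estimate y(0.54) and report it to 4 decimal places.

1.4453

RK4: k1 = f(x_n, y_n); k2 = f(x_n + h/2, y_n + (h/2)·k1); k3 = f(x_n + h/2, y_n + (h/2)·k2); k4 = f(x_n + h, y_n + h·k3); y_{n+1} = y_n + (h/6)·(k1 + 2k2 + 2k3 + k4).
x=0.200000, y=1.700000:
  k1 = f(0.200000, 1.700000) = -1.230000
  k2 = f(0.285000, 1.595450) = -0.885461
  k3 = f(0.285000, 1.624736) = -0.979767
  k4 = f(0.370000, 1.533440) = -0.691437
  y ← 1.700000 + (0.17/6)·(k1 + 2k2 + 2k3 + k4) = 1.539863
x=0.370000, y=1.539863:
  k1 = f(0.370000, 1.539863) = -0.711178
  k2 = f(0.455000, 1.479413) = -0.528663
  k3 = f(0.455000, 1.494927) = -0.574806
  k4 = f(0.540000, 1.442146) = -0.419785
  y ← 1.539863 + (0.17/6)·(k1 + 2k2 + 2k3 + k4) = 1.445289
y(0.54) ≈ 1.4453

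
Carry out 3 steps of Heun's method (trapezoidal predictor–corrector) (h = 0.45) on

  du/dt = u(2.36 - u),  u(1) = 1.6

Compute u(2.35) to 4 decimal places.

Heun: k1 = f(t_n, u_n); k2 = f(t_n + h, u_n + h·k1); u_{n+1} = u_n + (h/2)·(k1 + k2).
t=1.000000, u=1.600000:
  k1 = f(1.000000, 1.600000) = 1.216000
  k2 = f(1.450000, 2.147200) = 0.456924
  u ← 1.600000 + (0.45/2)·(1.216000 + 0.456924) = 1.976408
t=1.450000, u=1.976408:
  k1 = f(1.450000, 1.976408) = 0.758134
  k2 = f(1.900000, 2.317568) = 0.098338
  u ← 1.976408 + (0.45/2)·(0.758134 + 0.098338) = 2.169114
t=1.900000, u=2.169114:
  k1 = f(1.900000, 2.169114) = 0.414053
  k2 = f(2.350000, 2.355438) = 0.010745
  u ← 2.169114 + (0.45/2)·(0.414053 + 0.010745) = 2.264694
u(2.35) ≈ 2.2647

2.2647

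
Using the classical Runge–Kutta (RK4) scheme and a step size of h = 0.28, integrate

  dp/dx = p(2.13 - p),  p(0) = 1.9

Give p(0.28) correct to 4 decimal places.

RK4: k1 = f(x_n, p_n); k2 = f(x_n + h/2, p_n + (h/2)·k1); k3 = f(x_n + h/2, p_n + (h/2)·k2); k4 = f(x_n + h, p_n + h·k3); p_{n+1} = p_n + (h/6)·(k1 + 2k2 + 2k3 + k4).
x=0.000000, p=1.900000:
  k1 = f(0.000000, 1.900000) = 0.437000
  k2 = f(0.140000, 1.961180) = 0.331086
  k3 = f(0.140000, 1.946352) = 0.357443
  k4 = f(0.280000, 2.000084) = 0.259843
  p ← 1.900000 + (0.28/6)·(k1 + 2k2 + 2k3 + k4) = 1.996782
p(0.28) ≈ 1.9968

1.9968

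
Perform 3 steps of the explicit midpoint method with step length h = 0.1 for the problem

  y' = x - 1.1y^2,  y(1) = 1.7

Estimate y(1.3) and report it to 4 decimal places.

Midpoint: k1 = f(x_n, y_n); k2 = f(x_n + h/2, y_n + (h/2)·k1); y_{n+1} = y_n + h·k2.
x=1.000000, y=1.700000:
  k1 = f(1.000000, 1.700000) = -2.179000
  k2 = f(1.050000, 1.591050) = -1.734584
  y ← 1.700000 + 0.1·(-1.734584) = 1.526542
x=1.100000, y=1.526542:
  k1 = f(1.100000, 1.526542) = -1.463362
  k2 = f(1.150000, 1.453373) = -1.173524
  y ← 1.526542 + 0.1·(-1.173524) = 1.409189
x=1.200000, y=1.409189:
  k1 = f(1.200000, 1.409189) = -0.984396
  k2 = f(1.250000, 1.359969) = -0.784468
  y ← 1.409189 + 0.1·(-0.784468) = 1.330742
y(1.3) ≈ 1.3307

1.3307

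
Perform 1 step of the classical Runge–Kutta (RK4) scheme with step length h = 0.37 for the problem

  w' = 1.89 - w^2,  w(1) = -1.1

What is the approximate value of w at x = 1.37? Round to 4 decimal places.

-0.7299

RK4: k1 = f(x_n, w_n); k2 = f(x_n + h/2, w_n + (h/2)·k1); k3 = f(x_n + h/2, w_n + (h/2)·k2); k4 = f(x_n + h, w_n + h·k3); w_{n+1} = w_n + (h/6)·(k1 + 2k2 + 2k3 + k4).
x=1.000000, w=-1.100000:
  k1 = f(1.000000, -1.100000) = 0.680000
  k2 = f(1.185000, -0.974200) = 0.940934
  k3 = f(1.185000, -0.925927) = 1.032659
  k4 = f(1.370000, -0.717916) = 1.374596
  w ← -1.100000 + (0.37/6)·(k1 + 2k2 + 2k3 + k4) = -0.729890
w(1.37) ≈ -0.7299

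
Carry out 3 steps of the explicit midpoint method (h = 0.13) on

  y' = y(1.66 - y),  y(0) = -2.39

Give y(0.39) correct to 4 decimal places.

-53.0573

Midpoint: k1 = f(s_n, y_n); k2 = f(s_n + h/2, y_n + (h/2)·k1); y_{n+1} = y_n + h·k2.
s=0.000000, y=-2.390000:
  k1 = f(0.000000, -2.390000) = -9.679500
  k2 = f(0.065000, -3.019168) = -14.127190
  y ← -2.390000 + 0.13·(-14.127190) = -4.226535
s=0.130000, y=-4.226535:
  k1 = f(0.130000, -4.226535) = -24.879644
  k2 = f(0.195000, -5.843712) = -43.849527
  y ← -4.226535 + 0.13·(-43.849527) = -9.926973
s=0.260000, y=-9.926973:
  k1 = f(0.260000, -9.926973) = -115.023573
  k2 = f(0.325000, -17.403505) = -331.771820
  y ← -9.926973 + 0.13·(-331.771820) = -53.057310
y(0.39) ≈ -53.0573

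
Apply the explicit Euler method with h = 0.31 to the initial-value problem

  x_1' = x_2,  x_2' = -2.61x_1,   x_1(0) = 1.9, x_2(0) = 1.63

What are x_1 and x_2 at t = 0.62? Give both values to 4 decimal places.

2.4340, -1.8534

Euler on (x_1,x_2): x_1_{n+1} = x_1_n + h·x_1', x_2_{n+1} = x_2_n + h·x_2'.
0.000000: (1.900000, 1.630000); f=(1.630000, -4.959000) → (2.405300, 0.092710)
0.310000: (2.405300, 0.092710); f=(0.092710, -6.277833) → (2.434040, -1.853418)
(x_1(0.62), x_2(0.62)) ≈ (2.4340, -1.8534)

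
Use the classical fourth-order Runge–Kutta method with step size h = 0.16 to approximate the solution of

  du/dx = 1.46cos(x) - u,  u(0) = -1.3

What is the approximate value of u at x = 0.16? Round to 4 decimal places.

RK4: k1 = f(x_n, u_n); k2 = f(x_n + h/2, u_n + (h/2)·k1); k3 = f(x_n + h/2, u_n + (h/2)·k2); k4 = f(x_n + h, u_n + h·k3); u_{n+1} = u_n + (h/6)·(k1 + 2k2 + 2k3 + k4).
x=0.000000, u=-1.300000:
  k1 = f(0.000000, -1.300000) = 2.760000
  k2 = f(0.080000, -1.079200) = 2.534530
  k3 = f(0.080000, -1.097238) = 2.552568
  k4 = f(0.160000, -0.891589) = 2.332941
  u ← -1.300000 + (0.16/6)·(k1 + 2k2 + 2k3 + k4) = -0.892876
u(0.16) ≈ -0.8929

-0.8929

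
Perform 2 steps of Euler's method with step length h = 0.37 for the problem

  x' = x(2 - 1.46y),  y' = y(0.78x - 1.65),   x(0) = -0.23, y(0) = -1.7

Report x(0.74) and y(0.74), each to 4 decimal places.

-1.2453, -0.1170

Euler on (x,y): x_{n+1} = x_n + h·x', y_{n+1} = y_n + h·y'.
0.000000: (-0.230000, -1.700000); f=(-1.030860, 3.109980) → (-0.611418, -0.549307)
0.370000: (-0.611418, -0.549307); f=(-1.713187, 1.168325) → (-1.245297, -0.117027)
(x(0.74), y(0.74)) ≈ (-1.2453, -0.1170)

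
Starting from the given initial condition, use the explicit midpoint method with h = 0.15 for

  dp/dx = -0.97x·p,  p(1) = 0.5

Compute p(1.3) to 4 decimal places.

0.3577

Midpoint: k1 = f(x_n, p_n); k2 = f(x_n + h/2, p_n + (h/2)·k1); p_{n+1} = p_n + h·k2.
x=1.000000, p=0.500000:
  k1 = f(1.000000, 0.500000) = -0.485000
  k2 = f(1.075000, 0.463625) = -0.483445
  p ← 0.500000 + 0.15·(-0.483445) = 0.427483
x=1.150000, p=0.427483:
  k1 = f(1.150000, 0.427483) = -0.476858
  k2 = f(1.225000, 0.391719) = -0.465460
  p ← 0.427483 + 0.15·(-0.465460) = 0.357664
p(1.3) ≈ 0.3577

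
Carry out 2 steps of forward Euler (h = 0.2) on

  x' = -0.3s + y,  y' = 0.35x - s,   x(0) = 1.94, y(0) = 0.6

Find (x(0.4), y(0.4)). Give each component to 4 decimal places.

Euler on (x,y): x_{n+1} = x_n + h·x', y_{n+1} = y_n + h·y'.
0.000000: (1.940000, 0.600000); f=(0.600000, 0.679000) → (2.060000, 0.735800)
0.200000: (2.060000, 0.735800); f=(0.675800, 0.521000) → (2.195160, 0.840000)
(x(0.4), y(0.4)) ≈ (2.1952, 0.8400)

2.1952, 0.8400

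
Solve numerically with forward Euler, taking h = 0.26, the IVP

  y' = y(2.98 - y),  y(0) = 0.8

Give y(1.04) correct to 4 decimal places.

Euler: y_{n+1} = y_n + h·f(x_n, y_n).
x=0.000000, y=0.800000: f=1.744000 → y ← 0.800000 + 0.26·1.744000 = 1.253440
x=0.260000, y=1.253440: f=2.164139 → y ← 1.253440 + 0.26·2.164139 = 1.816116
x=0.520000, y=1.816116: f=2.113748 → y ← 1.816116 + 0.26·2.113748 = 2.365691
x=0.780000, y=2.365691: f=1.453266 → y ← 2.365691 + 0.26·1.453266 = 2.743540
y(1.04) ≈ 2.7435

2.7435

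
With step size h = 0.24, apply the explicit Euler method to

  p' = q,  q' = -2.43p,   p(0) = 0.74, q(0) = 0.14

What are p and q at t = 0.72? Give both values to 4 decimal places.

Euler on (p,q): p_{n+1} = p_n + h·p', q_{n+1} = q_n + h·q'.
0.000000: (0.740000, 0.140000); f=(0.140000, -1.798200) → (0.773600, -0.291568)
0.240000: (0.773600, -0.291568); f=(-0.291568, -1.879848) → (0.703624, -0.742732)
0.480000: (0.703624, -0.742732); f=(-0.742732, -1.709806) → (0.525368, -1.153085)
(p(0.72), q(0.72)) ≈ (0.5254, -1.1531)

0.5254, -1.1531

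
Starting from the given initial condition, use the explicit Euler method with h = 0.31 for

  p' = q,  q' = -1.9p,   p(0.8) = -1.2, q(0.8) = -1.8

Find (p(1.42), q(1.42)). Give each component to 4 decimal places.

-2.0969, -0.0577

Euler on (p,q): p_{n+1} = p_n + h·p', q_{n+1} = q_n + h·q'.
0.800000: (-1.200000, -1.800000); f=(-1.800000, 2.280000) → (-1.758000, -1.093200)
1.110000: (-1.758000, -1.093200); f=(-1.093200, 3.340200) → (-2.096892, -0.057738)
(p(1.42), q(1.42)) ≈ (-2.0969, -0.0577)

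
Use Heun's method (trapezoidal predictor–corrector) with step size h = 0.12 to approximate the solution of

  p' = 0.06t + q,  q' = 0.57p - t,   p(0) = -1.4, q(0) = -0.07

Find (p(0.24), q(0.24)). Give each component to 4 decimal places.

Heun on (p,q): k1 = f(t_n, state_n); k2 = f(t_n + h, state_n + h·k1); state_{n+1} = state_n + (h/2)·(k1 + k2).
0.000000: (-1.400000, -0.070000)
  k1 = (-0.070000, -0.798000)
  predictor → (-1.408400, -0.165760)
  k2 = (-0.158560, -0.922788)
  → (-1.413714, -0.173247)
0.120000: (-1.413714, -0.173247)
  k1 = (-0.166047, -0.925817)
  predictor → (-1.433639, -0.284345)
  k2 = (-0.269945, -1.057174)
  → (-1.439873, -0.292227)
(p(0.24), q(0.24)) ≈ (-1.4399, -0.2922)

-1.4399, -0.2922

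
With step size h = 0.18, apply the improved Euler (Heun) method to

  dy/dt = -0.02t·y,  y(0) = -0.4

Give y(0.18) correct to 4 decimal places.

Heun: k1 = f(t_n, y_n); k2 = f(t_n + h, y_n + h·k1); y_{n+1} = y_n + (h/2)·(k1 + k2).
t=0.000000, y=-0.400000:
  k1 = f(0.000000, -0.400000) = 0.000000
  k2 = f(0.180000, -0.400000) = 0.001440
  y ← -0.400000 + (0.18/2)·(0.000000 + 0.001440) = -0.399870
y(0.18) ≈ -0.3999

-0.3999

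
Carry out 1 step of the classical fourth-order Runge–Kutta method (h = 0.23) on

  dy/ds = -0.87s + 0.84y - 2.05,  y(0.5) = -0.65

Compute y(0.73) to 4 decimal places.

RK4: k1 = f(s_n, y_n); k2 = f(s_n + h/2, y_n + (h/2)·k1); k3 = f(s_n + h/2, y_n + (h/2)·k2); k4 = f(s_n + h, y_n + h·k3); y_{n+1} = y_n + (h/6)·(k1 + 2k2 + 2k3 + k4).
s=0.500000, y=-0.650000:
  k1 = f(0.500000, -0.650000) = -3.031000
  k2 = f(0.615000, -0.998565) = -3.423845
  k3 = f(0.615000, -1.043742) = -3.461793
  k4 = f(0.730000, -1.446212) = -3.899918
  y ← -0.650000 + (0.23/6)·(k1 + 2k2 + 2k3 + k4) = -1.443584
y(0.73) ≈ -1.4436

-1.4436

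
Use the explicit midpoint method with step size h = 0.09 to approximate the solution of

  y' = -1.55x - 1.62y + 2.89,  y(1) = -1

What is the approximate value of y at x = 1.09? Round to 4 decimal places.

-0.7593

Midpoint: k1 = f(x_n, y_n); k2 = f(x_n + h/2, y_n + (h/2)·k1); y_{n+1} = y_n + h·k2.
x=1.000000, y=-1.000000:
  k1 = f(1.000000, -1.000000) = 2.960000
  k2 = f(1.045000, -0.866800) = 2.674466
  y ← -1.000000 + 0.09·2.674466 = -0.759298
y(1.09) ≈ -0.7593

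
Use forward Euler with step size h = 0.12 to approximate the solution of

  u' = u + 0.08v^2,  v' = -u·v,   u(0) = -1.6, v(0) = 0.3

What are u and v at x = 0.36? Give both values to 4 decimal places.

Euler on (u,v): u_{n+1} = u_n + h·u', v_{n+1} = v_n + h·v'.
0.000000: (-1.600000, 0.300000); f=(-1.592800, 0.480000) → (-1.791136, 0.357600)
0.120000: (-1.791136, 0.357600); f=(-1.780906, 0.640510) → (-2.004845, 0.434461)
0.240000: (-2.004845, 0.434461); f=(-1.989744, 0.871027) → (-2.243614, 0.538985)
(u(0.36), v(0.36)) ≈ (-2.2436, 0.5390)

-2.2436, 0.5390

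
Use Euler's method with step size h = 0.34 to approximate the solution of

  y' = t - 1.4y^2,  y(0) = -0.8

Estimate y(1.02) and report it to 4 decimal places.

Euler: y_{n+1} = y_n + h·f(t_n, y_n).
t=0.000000, y=-0.800000: f=-0.896000 → y ← -0.800000 + 0.34·(-0.896000) = -1.104640
t=0.340000, y=-1.104640: f=-1.368321 → y ← -1.104640 + 0.34·(-1.368321) = -1.569869
t=0.680000, y=-1.569869: f=-2.770285 → y ← -1.569869 + 0.34·(-2.770285) = -2.511766
y(1.02) ≈ -2.5118

-2.5118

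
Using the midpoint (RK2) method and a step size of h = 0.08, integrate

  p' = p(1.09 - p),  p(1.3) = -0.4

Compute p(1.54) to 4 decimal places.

Midpoint: k1 = f(t_n, p_n); k2 = f(t_n + h/2, p_n + (h/2)·k1); p_{n+1} = p_n + h·k2.
t=1.300000, p=-0.400000:
  k1 = f(1.300000, -0.400000) = -0.596000
  k2 = f(1.340000, -0.423840) = -0.641626
  p ← -0.400000 + 0.08·(-0.641626) = -0.451330
t=1.380000, p=-0.451330:
  k1 = f(1.380000, -0.451330) = -0.695649
  k2 = f(1.420000, -0.479156) = -0.751871
  p ← -0.451330 + 0.08·(-0.751871) = -0.511480
t=1.460000, p=-0.511480:
  k1 = f(1.460000, -0.511480) = -0.819124
  k2 = f(1.500000, -0.544245) = -0.889429
  p ← -0.511480 + 0.08·(-0.889429) = -0.582634
p(1.54) ≈ -0.5826

-0.5826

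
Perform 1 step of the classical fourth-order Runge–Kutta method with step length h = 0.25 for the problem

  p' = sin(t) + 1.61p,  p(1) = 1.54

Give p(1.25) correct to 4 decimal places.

2.5788

RK4: k1 = f(t_n, p_n); k2 = f(t_n + h/2, p_n + (h/2)·k1); k3 = f(t_n + h/2, p_n + (h/2)·k2); k4 = f(t_n + h, p_n + h·k3); p_{n+1} = p_n + (h/6)·(k1 + 2k2 + 2k3 + k4).
t=1.000000, p=1.540000:
  k1 = f(1.000000, 1.540000) = 3.320871
  k2 = f(1.125000, 1.955109) = 4.049993
  k3 = f(1.125000, 2.046249) = 4.196729
  k4 = f(1.250000, 2.589182) = 5.117568
  p ← 1.540000 + (0.25/6)·(k1 + 2k2 + 2k3 + k4) = 2.578828
p(1.25) ≈ 2.5788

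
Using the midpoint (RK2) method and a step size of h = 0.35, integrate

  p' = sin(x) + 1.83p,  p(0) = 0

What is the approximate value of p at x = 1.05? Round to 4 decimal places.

Midpoint: k1 = f(x_n, p_n); k2 = f(x_n + h/2, p_n + (h/2)·k1); p_{n+1} = p_n + h·k2.
x=0.000000, p=0.000000:
  k1 = f(0.000000, 0.000000) = 0.000000
  k2 = f(0.175000, 0.000000) = 0.174108
  p ← 0.000000 + 0.35·0.174108 = 0.060938
x=0.350000, p=0.060938:
  k1 = f(0.350000, 0.060938) = 0.454414
  k2 = f(0.525000, 0.140460) = 0.758255
  p ← 0.060938 + 0.35·0.758255 = 0.326327
x=0.700000, p=0.326327:
  k1 = f(0.700000, 0.326327) = 1.241397
  k2 = f(0.875000, 0.543572) = 1.762280
  p ← 0.326327 + 0.35·1.762280 = 0.943125
p(1.05) ≈ 0.9431

0.9431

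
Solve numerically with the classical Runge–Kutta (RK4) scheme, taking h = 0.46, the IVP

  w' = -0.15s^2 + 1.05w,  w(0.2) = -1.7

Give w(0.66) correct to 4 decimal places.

-2.7717

RK4: k1 = f(s_n, w_n); k2 = f(s_n + h/2, w_n + (h/2)·k1); k3 = f(s_n + h/2, w_n + (h/2)·k2); k4 = f(s_n + h, w_n + h·k3); w_{n+1} = w_n + (h/6)·(k1 + 2k2 + 2k3 + k4).
s=0.200000, w=-1.700000:
  k1 = f(0.200000, -1.700000) = -1.791000
  k2 = f(0.430000, -2.111930) = -2.245262
  k3 = f(0.430000, -2.216410) = -2.354966
  k4 = f(0.660000, -2.783284) = -2.987788
  w ← -1.700000 + (0.46/6)·(k1 + 2k2 + 2k3 + k4) = -2.771742
w(0.66) ≈ -2.7717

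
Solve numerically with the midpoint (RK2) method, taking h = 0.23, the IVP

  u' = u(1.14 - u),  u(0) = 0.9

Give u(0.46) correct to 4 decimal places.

Midpoint: k1 = f(x_n, u_n); k2 = f(x_n + h/2, u_n + (h/2)·k1); u_{n+1} = u_n + h·k2.
x=0.000000, u=0.900000:
  k1 = f(0.000000, 0.900000) = 0.216000
  k2 = f(0.115000, 0.924840) = 0.198989
  u ← 0.900000 + 0.23·0.198989 = 0.945767
x=0.230000, u=0.945767:
  k1 = f(0.230000, 0.945767) = 0.183699
  k2 = f(0.345000, 0.966893) = 0.167376
  u ← 0.945767 + 0.23·0.167376 = 0.984264
u(0.46) ≈ 0.9843

0.9843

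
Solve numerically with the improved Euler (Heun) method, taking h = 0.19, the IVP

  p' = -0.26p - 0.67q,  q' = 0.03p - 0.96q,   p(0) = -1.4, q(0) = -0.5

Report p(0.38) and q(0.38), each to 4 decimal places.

Heun on (p,q): k1 = f(x_n, state_n); k2 = f(x_n + h, state_n + h·k1); state_{n+1} = state_n + (h/2)·(k1 + k2).
0.000000: (-1.400000, -0.500000)
  k1 = (0.699000, 0.438000)
  predictor → (-1.267190, -0.416780)
  k2 = (0.608712, 0.362093)
  → (-1.275767, -0.423991)
0.190000: (-1.275767, -0.423991)
  k1 = (0.615774, 0.368758)
  predictor → (-1.158770, -0.353927)
  k2 = (0.538411, 0.305007)
  → (-1.166120, -0.359983)
(p(0.38), q(0.38)) ≈ (-1.1661, -0.3600)

-1.1661, -0.3600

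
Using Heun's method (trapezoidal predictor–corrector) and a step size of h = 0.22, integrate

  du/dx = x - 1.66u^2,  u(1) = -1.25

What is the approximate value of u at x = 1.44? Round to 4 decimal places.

Heun: k1 = f(x_n, u_n); k2 = f(x_n + h, u_n + h·k1); u_{n+1} = u_n + (h/2)·(k1 + k2).
x=1.000000, u=-1.250000:
  k1 = f(1.000000, -1.250000) = -1.593750
  k2 = f(1.220000, -1.600625) = -3.032921
  u ← -1.250000 + (0.22/2)·(-1.593750 + (-3.032921)) = -1.758934
x=1.220000, u=-1.758934:
  k1 = f(1.220000, -1.758934) = -3.915788
  k2 = f(1.440000, -2.620407) = -9.958445
  u ← -1.758934 + (0.22/2)·(-3.915788 + (-9.958445)) = -3.285099
u(1.44) ≈ -3.2851

-3.2851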